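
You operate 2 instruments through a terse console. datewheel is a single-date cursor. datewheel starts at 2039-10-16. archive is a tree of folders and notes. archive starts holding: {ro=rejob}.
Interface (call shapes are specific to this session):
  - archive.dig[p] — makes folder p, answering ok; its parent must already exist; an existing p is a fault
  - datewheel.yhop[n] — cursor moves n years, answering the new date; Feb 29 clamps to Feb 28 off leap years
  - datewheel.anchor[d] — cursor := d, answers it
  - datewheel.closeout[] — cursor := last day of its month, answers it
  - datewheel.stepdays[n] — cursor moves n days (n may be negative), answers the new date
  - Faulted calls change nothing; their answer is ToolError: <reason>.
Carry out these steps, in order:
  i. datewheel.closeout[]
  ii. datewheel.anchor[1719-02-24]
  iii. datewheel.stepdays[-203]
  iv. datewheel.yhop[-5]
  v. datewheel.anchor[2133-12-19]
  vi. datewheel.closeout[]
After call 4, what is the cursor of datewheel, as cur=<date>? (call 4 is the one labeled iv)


Answer: cur=1713-08-05

Derivation:
$ closeout
[out] 2039-10-31
$ anchor d: 1719-02-24
[out] 1719-02-24
$ stepdays n: -203
[out] 1718-08-05
$ yhop n: -5
[out] 1713-08-05
$ anchor d: 2133-12-19
[out] 2133-12-19
$ closeout
[out] 2133-12-31


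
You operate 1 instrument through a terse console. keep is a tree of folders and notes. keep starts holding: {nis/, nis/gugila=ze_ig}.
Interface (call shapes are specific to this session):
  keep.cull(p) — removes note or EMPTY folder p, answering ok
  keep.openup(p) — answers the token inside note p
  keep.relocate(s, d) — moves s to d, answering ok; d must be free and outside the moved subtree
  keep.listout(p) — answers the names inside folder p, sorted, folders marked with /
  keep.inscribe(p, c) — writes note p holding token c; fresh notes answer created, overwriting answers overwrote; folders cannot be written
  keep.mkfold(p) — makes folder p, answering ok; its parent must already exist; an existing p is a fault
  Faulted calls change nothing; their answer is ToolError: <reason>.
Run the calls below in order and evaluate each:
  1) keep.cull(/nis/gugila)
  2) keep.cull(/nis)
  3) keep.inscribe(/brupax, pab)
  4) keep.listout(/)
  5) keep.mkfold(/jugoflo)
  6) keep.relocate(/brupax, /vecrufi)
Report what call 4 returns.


>>> keep.cull /nis/gugila
[out] ok
>>> keep.cull /nis
[out] ok
>>> keep.inscribe /brupax pab
[out] created
>>> keep.listout /
[out] [brupax]
>>> keep.mkfold /jugoflo
[out] ok
>>> keep.relocate /brupax /vecrufi
[out] ok

Answer: [brupax]


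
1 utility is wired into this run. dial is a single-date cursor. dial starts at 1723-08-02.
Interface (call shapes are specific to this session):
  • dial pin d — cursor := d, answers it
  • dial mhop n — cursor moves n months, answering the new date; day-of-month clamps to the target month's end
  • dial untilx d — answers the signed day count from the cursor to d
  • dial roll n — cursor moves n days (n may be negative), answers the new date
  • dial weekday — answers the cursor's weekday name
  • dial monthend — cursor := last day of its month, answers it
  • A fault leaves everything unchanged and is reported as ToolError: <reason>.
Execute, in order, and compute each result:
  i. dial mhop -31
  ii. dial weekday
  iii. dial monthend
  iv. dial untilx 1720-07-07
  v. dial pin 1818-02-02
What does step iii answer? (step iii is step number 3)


Answer: 1721-01-31

Derivation:
% dial mhop(n='-31') => 1721-01-02
% dial weekday() => Thursday
% dial monthend() => 1721-01-31
% dial untilx(d='1720-07-07') => -208
% dial pin(d='1818-02-02') => 1818-02-02


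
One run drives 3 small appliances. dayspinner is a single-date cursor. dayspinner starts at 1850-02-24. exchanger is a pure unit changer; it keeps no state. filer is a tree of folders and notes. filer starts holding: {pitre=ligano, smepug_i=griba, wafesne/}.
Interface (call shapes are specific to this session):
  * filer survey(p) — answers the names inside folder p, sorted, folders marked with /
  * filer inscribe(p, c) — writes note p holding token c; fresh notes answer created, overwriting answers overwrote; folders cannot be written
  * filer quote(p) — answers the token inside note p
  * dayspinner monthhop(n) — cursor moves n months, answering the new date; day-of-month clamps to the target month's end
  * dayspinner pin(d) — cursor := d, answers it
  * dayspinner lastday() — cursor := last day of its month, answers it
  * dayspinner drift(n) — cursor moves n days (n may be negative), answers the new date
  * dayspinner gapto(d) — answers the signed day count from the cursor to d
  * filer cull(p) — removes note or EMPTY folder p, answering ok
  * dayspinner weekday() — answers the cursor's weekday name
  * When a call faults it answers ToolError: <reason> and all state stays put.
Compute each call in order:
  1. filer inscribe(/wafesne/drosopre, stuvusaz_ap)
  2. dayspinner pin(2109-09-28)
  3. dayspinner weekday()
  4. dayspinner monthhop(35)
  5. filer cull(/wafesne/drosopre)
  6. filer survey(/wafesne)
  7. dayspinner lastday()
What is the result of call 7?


Answer: 2112-08-31

Derivation:
Step: filer inscribe[p→/wafesne/drosopre; c→stuvusaz_ap]
Result: created
Step: dayspinner pin[d→2109-09-28]
Result: 2109-09-28
Step: dayspinner weekday[]
Result: Saturday
Step: dayspinner monthhop[n→35]
Result: 2112-08-28
Step: filer cull[p→/wafesne/drosopre]
Result: ok
Step: filer survey[p→/wafesne]
Result: []
Step: dayspinner lastday[]
Result: 2112-08-31


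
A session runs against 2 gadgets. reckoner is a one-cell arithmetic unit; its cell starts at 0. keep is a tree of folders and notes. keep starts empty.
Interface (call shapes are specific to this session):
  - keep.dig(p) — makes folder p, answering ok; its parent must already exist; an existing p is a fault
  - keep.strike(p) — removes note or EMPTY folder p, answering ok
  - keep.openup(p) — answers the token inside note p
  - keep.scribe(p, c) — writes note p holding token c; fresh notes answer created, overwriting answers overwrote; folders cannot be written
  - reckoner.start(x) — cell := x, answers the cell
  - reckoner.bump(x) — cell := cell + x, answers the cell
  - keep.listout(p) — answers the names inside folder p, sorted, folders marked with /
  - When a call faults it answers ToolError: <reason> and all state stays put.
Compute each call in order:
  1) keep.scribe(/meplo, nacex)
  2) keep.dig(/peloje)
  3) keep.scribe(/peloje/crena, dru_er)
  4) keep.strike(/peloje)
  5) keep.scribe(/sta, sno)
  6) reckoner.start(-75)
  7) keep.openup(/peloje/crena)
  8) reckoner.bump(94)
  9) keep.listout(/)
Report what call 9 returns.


Answer: [meplo, peloje/, sta]

Derivation:
→ keep.scribe(/meplo, nacex)
← created
→ keep.dig(/peloje)
← ok
→ keep.scribe(/peloje/crena, dru_er)
← created
→ keep.strike(/peloje)
← ToolError: not empty
→ keep.scribe(/sta, sno)
← created
→ reckoner.start(-75)
← -75
→ keep.openup(/peloje/crena)
← dru_er
→ reckoner.bump(94)
← 19
→ keep.listout(/)
← [meplo, peloje/, sta]


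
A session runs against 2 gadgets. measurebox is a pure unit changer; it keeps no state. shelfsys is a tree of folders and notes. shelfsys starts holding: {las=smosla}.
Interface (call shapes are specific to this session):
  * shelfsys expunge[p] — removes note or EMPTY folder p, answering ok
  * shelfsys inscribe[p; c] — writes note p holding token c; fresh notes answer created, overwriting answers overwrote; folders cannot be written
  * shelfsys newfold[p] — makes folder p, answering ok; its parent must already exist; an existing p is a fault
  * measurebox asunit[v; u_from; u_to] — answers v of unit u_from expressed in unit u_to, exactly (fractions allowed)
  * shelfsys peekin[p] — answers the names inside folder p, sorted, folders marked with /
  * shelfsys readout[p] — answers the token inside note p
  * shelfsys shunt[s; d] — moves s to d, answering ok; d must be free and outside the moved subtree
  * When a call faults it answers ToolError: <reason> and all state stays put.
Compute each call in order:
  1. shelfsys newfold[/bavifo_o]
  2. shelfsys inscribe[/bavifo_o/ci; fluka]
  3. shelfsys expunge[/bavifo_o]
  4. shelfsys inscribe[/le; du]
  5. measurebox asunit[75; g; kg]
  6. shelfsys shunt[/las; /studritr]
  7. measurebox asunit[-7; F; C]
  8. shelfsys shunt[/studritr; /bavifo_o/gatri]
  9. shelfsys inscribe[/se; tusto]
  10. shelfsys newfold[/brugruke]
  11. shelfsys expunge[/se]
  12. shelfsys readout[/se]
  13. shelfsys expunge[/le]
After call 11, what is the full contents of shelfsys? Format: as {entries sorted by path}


Step: shelfsys newfold[p='/bavifo_o']
Result: ok
Step: shelfsys inscribe[p='/bavifo_o/ci'; c='fluka']
Result: created
Step: shelfsys expunge[p='/bavifo_o']
Result: ToolError: not empty
Step: shelfsys inscribe[p='/le'; c='du']
Result: created
Step: measurebox asunit[v='75'; u_from='g'; u_to='kg']
Result: 3/40
Step: shelfsys shunt[s='/las'; d='/studritr']
Result: ok
Step: measurebox asunit[v='-7'; u_from='F'; u_to='C']
Result: -65/3
Step: shelfsys shunt[s='/studritr'; d='/bavifo_o/gatri']
Result: ok
Step: shelfsys inscribe[p='/se'; c='tusto']
Result: created
Step: shelfsys newfold[p='/brugruke']
Result: ok
Step: shelfsys expunge[p='/se']
Result: ok
Step: shelfsys readout[p='/se']
Result: ToolError: not found
Step: shelfsys expunge[p='/le']
Result: ok

Answer: {bavifo_o/, bavifo_o/ci=fluka, bavifo_o/gatri=smosla, brugruke/, le=du}


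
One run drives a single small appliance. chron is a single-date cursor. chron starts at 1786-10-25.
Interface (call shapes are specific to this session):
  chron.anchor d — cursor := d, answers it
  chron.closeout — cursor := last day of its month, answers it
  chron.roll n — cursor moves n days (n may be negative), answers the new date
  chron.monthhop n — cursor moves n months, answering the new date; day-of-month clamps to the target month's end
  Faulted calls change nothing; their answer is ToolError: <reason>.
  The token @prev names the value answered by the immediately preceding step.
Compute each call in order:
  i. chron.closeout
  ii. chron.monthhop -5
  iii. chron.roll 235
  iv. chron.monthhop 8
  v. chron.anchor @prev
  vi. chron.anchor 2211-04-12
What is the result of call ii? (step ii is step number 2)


Calling chron.closeout, yielding 1786-10-31.
Invoking chron.monthhop on n: -5, — result: 1786-05-31.
I call chron.roll on n: 235, which returns 1787-01-21.
I try chron.monthhop on n: 8, and see 1787-09-21.
I try chron.anchor on d: @prev, and observe 1787-09-21.
Then chron.anchor on d: 2211-04-12, and get 2211-04-12.

Answer: 1786-05-31


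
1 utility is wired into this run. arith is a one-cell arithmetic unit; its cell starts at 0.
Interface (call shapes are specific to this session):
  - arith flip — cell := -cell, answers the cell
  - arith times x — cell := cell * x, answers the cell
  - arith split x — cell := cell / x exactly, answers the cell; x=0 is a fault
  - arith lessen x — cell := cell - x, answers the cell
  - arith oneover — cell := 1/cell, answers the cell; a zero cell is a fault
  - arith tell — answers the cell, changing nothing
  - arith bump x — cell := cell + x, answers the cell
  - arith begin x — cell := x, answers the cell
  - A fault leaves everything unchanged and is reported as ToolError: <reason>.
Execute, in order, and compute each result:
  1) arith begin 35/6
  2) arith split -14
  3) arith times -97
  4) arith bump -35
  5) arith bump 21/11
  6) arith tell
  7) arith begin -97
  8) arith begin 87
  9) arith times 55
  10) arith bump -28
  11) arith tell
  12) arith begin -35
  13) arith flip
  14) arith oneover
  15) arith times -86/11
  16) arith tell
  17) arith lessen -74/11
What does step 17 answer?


Answer: 2504/385

Derivation:
-> arith begin(x→35/6)
<- 35/6
-> arith split(x→-14)
<- -5/12
-> arith times(x→-97)
<- 485/12
-> arith bump(x→-35)
<- 65/12
-> arith bump(x→21/11)
<- 967/132
-> arith tell()
<- 967/132
-> arith begin(x→-97)
<- -97
-> arith begin(x→87)
<- 87
-> arith times(x→55)
<- 4785
-> arith bump(x→-28)
<- 4757
-> arith tell()
<- 4757
-> arith begin(x→-35)
<- -35
-> arith flip()
<- 35
-> arith oneover()
<- 1/35
-> arith times(x→-86/11)
<- -86/385
-> arith tell()
<- -86/385
-> arith lessen(x→-74/11)
<- 2504/385


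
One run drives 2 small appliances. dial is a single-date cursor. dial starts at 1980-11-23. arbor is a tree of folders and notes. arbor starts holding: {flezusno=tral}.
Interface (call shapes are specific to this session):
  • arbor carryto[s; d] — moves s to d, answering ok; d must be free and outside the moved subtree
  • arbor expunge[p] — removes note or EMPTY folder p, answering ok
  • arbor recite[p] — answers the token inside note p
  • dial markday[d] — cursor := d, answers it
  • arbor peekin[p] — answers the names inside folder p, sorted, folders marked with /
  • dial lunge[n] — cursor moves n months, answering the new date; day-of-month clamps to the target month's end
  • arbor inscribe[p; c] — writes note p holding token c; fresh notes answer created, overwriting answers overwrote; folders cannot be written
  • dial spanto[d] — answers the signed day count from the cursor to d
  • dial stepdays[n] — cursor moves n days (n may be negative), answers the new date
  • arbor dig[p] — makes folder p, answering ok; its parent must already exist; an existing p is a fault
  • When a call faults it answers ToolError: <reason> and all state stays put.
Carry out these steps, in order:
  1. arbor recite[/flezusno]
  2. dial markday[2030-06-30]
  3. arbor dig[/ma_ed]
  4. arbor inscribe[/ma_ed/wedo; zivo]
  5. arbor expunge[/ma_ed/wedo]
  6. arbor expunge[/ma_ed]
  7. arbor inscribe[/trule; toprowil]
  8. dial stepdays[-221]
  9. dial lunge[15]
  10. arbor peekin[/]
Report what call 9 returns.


;; 1. arbor recite(p: /flezusno) == tral
;; 2. dial markday(d: 2030-06-30) == 2030-06-30
;; 3. arbor dig(p: /ma_ed) == ok
;; 4. arbor inscribe(p: /ma_ed/wedo, c: zivo) == created
;; 5. arbor expunge(p: /ma_ed/wedo) == ok
;; 6. arbor expunge(p: /ma_ed) == ok
;; 7. arbor inscribe(p: /trule, c: toprowil) == created
;; 8. dial stepdays(n: -221) == 2029-11-21
;; 9. dial lunge(n: 15) == 2031-02-21
;; 10. arbor peekin(p: /) == [flezusno, trule]

Answer: 2031-02-21


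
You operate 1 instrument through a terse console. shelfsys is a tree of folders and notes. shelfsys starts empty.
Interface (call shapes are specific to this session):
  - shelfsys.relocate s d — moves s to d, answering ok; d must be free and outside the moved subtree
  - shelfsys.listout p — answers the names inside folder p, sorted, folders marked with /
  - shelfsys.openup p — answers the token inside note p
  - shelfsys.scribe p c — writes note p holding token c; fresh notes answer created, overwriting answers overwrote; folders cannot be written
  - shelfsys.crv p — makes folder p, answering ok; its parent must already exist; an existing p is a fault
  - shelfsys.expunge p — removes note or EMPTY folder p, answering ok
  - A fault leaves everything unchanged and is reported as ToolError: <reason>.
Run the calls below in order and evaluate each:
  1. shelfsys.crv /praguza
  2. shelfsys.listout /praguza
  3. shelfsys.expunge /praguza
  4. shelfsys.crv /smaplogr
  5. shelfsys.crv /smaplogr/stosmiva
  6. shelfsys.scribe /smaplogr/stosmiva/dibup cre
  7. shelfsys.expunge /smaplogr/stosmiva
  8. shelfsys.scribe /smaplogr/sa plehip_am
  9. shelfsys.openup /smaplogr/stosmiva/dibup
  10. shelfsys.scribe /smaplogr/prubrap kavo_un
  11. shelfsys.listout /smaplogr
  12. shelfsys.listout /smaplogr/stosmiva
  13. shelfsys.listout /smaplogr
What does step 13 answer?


CALL shelfsys.crv[p→/praguza]
RET  ok
CALL shelfsys.listout[p→/praguza]
RET  []
CALL shelfsys.expunge[p→/praguza]
RET  ok
CALL shelfsys.crv[p→/smaplogr]
RET  ok
CALL shelfsys.crv[p→/smaplogr/stosmiva]
RET  ok
CALL shelfsys.scribe[p→/smaplogr/stosmiva/dibup; c→cre]
RET  created
CALL shelfsys.expunge[p→/smaplogr/stosmiva]
RET  ToolError: not empty
CALL shelfsys.scribe[p→/smaplogr/sa; c→plehip_am]
RET  created
CALL shelfsys.openup[p→/smaplogr/stosmiva/dibup]
RET  cre
CALL shelfsys.scribe[p→/smaplogr/prubrap; c→kavo_un]
RET  created
CALL shelfsys.listout[p→/smaplogr]
RET  [prubrap, sa, stosmiva/]
CALL shelfsys.listout[p→/smaplogr/stosmiva]
RET  [dibup]
CALL shelfsys.listout[p→/smaplogr]
RET  [prubrap, sa, stosmiva/]

Answer: [prubrap, sa, stosmiva/]


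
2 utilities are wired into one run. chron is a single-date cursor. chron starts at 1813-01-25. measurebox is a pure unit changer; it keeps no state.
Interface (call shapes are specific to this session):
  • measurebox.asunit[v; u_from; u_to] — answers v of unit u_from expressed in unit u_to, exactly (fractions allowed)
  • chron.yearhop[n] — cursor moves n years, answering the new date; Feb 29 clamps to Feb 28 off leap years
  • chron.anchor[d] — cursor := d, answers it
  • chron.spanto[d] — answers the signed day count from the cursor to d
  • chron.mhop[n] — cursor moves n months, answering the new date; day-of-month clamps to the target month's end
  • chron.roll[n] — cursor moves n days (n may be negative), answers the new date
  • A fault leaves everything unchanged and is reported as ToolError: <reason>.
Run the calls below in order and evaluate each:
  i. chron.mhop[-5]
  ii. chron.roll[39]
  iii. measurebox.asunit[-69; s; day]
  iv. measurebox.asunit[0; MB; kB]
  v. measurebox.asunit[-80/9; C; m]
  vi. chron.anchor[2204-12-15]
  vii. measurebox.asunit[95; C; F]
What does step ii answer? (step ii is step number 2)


I try chron.mhop passing -5, yielding 1812-08-25.
Now I run chron.roll passing 39, — result: 1812-10-03.
I try measurebox.asunit passing -69, s, day: -23/28800.
Next I call measurebox.asunit passing 0, MB, kB, which returns 0.
Then measurebox.asunit passing -80/9, C, m: ToolError: incompatible units.
Then chron.anchor passing 2204-12-15, which returns 2204-12-15.
I use measurebox.asunit passing 95, C, F, and see 203.

Answer: 1812-10-03


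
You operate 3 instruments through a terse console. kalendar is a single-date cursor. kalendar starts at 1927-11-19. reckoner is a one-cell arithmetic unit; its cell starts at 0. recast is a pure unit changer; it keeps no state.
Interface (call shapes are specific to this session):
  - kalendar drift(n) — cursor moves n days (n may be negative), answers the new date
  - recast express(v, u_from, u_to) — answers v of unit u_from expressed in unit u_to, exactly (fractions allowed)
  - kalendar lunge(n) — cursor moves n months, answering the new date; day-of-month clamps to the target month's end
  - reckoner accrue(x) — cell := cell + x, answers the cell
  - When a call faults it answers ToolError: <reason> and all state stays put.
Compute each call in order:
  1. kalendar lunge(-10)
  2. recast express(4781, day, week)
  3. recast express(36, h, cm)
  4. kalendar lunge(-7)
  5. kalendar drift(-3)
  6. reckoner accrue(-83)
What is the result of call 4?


→ kalendar lunge(n='-10')
← 1927-01-19
→ recast express(v='4781', u_from='day', u_to='week')
← 683
→ recast express(v='36', u_from='h', u_to='cm')
← ToolError: incompatible units
→ kalendar lunge(n='-7')
← 1926-06-19
→ kalendar drift(n='-3')
← 1926-06-16
→ reckoner accrue(x='-83')
← -83

Answer: 1926-06-19


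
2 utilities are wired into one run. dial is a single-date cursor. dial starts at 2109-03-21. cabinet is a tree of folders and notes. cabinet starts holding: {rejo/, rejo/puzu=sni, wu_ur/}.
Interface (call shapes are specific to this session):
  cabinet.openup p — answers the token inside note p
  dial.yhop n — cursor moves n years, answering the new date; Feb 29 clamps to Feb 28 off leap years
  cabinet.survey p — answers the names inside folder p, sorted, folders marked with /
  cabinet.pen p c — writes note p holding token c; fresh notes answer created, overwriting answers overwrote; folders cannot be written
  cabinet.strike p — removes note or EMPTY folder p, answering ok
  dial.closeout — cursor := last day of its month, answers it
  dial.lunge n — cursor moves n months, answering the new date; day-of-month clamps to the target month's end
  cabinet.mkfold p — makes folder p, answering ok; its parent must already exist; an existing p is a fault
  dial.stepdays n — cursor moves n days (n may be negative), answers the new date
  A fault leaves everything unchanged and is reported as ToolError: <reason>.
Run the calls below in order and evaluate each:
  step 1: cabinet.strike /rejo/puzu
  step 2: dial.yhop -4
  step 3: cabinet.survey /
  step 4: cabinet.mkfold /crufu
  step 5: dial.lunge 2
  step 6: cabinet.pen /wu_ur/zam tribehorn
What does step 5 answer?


> cabinet.strike p=/rejo/puzu
= ok
> dial.yhop n=-4
= 2105-03-21
> cabinet.survey p=/
= [rejo/, wu_ur/]
> cabinet.mkfold p=/crufu
= ok
> dial.lunge n=2
= 2105-05-21
> cabinet.pen p=/wu_ur/zam c=tribehorn
= created

Answer: 2105-05-21


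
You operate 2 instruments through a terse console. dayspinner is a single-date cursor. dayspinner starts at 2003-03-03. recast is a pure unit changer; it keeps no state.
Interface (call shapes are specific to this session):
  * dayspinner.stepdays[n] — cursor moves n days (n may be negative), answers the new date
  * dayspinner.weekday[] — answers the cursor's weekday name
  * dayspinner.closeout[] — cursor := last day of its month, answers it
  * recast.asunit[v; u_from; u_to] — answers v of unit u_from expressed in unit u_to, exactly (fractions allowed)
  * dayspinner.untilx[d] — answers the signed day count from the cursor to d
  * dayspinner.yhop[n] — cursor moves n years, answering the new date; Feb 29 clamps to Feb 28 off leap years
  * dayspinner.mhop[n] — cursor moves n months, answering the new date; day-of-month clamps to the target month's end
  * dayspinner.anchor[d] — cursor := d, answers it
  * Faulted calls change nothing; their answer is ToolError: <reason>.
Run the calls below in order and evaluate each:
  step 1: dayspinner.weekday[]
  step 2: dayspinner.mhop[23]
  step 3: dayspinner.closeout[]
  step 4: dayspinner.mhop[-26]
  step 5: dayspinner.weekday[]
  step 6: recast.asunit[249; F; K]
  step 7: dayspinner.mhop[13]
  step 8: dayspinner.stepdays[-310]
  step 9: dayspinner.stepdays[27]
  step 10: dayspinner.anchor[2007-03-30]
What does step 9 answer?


CALL dayspinner.weekday[]
RET  Monday
CALL dayspinner.mhop[n='23']
RET  2005-02-03
CALL dayspinner.closeout[]
RET  2005-02-28
CALL dayspinner.mhop[n='-26']
RET  2002-12-28
CALL dayspinner.weekday[]
RET  Saturday
CALL recast.asunit[v='249'; u_from='F'; u_to='K']
RET  70867/180
CALL dayspinner.mhop[n='13']
RET  2004-01-28
CALL dayspinner.stepdays[n='-310']
RET  2003-03-24
CALL dayspinner.stepdays[n='27']
RET  2003-04-20
CALL dayspinner.anchor[d='2007-03-30']
RET  2007-03-30

Answer: 2003-04-20


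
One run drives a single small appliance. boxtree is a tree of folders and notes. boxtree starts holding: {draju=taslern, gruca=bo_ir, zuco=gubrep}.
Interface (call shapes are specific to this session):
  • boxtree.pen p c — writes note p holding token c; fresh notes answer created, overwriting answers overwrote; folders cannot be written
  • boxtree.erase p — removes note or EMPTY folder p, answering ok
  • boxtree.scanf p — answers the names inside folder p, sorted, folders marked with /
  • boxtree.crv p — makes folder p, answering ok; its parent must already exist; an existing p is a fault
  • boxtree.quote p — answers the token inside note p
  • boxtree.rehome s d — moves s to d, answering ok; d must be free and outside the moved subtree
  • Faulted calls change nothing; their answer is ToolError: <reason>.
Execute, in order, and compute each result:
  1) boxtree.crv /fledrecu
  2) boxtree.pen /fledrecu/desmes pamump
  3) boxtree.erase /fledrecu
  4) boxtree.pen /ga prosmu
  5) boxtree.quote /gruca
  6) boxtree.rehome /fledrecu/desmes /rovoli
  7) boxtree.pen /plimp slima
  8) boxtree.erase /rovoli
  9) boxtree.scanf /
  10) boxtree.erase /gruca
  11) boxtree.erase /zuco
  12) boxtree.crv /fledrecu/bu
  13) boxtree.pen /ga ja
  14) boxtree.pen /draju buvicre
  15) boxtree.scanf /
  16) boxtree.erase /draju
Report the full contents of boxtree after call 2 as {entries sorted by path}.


-- boxtree.crv(p=/fledrecu) : ok
-- boxtree.pen(p=/fledrecu/desmes, c=pamump) : created
-- boxtree.erase(p=/fledrecu) : ToolError: not empty
-- boxtree.pen(p=/ga, c=prosmu) : created
-- boxtree.quote(p=/gruca) : bo_ir
-- boxtree.rehome(s=/fledrecu/desmes, d=/rovoli) : ok
-- boxtree.pen(p=/plimp, c=slima) : created
-- boxtree.erase(p=/rovoli) : ok
-- boxtree.scanf(p=/) : [draju, fledrecu/, ga, gruca, plimp, zuco]
-- boxtree.erase(p=/gruca) : ok
-- boxtree.erase(p=/zuco) : ok
-- boxtree.crv(p=/fledrecu/bu) : ok
-- boxtree.pen(p=/ga, c=ja) : overwrote
-- boxtree.pen(p=/draju, c=buvicre) : overwrote
-- boxtree.scanf(p=/) : [draju, fledrecu/, ga, plimp]
-- boxtree.erase(p=/draju) : ok

Answer: {draju=taslern, fledrecu/, fledrecu/desmes=pamump, gruca=bo_ir, zuco=gubrep}


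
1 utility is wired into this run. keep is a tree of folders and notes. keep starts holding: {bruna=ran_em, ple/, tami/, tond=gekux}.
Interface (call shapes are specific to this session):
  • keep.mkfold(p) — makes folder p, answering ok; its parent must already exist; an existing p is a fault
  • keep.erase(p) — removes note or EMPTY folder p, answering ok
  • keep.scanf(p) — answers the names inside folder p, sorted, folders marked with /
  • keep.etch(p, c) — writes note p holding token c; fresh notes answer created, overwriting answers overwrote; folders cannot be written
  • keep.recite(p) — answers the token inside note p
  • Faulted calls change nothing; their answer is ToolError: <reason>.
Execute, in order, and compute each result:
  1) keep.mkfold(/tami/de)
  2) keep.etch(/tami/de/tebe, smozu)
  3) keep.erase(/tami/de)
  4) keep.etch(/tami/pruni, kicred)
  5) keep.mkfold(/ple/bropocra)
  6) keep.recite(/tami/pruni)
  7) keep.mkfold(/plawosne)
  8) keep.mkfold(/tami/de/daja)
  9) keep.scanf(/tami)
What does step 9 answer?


Answer: [de/, pruni]

Derivation:
Do: mkfold[p: /tami/de]
See: ok
Do: etch[p: /tami/de/tebe; c: smozu]
See: created
Do: erase[p: /tami/de]
See: ToolError: not empty
Do: etch[p: /tami/pruni; c: kicred]
See: created
Do: mkfold[p: /ple/bropocra]
See: ok
Do: recite[p: /tami/pruni]
See: kicred
Do: mkfold[p: /plawosne]
See: ok
Do: mkfold[p: /tami/de/daja]
See: ok
Do: scanf[p: /tami]
See: [de/, pruni]


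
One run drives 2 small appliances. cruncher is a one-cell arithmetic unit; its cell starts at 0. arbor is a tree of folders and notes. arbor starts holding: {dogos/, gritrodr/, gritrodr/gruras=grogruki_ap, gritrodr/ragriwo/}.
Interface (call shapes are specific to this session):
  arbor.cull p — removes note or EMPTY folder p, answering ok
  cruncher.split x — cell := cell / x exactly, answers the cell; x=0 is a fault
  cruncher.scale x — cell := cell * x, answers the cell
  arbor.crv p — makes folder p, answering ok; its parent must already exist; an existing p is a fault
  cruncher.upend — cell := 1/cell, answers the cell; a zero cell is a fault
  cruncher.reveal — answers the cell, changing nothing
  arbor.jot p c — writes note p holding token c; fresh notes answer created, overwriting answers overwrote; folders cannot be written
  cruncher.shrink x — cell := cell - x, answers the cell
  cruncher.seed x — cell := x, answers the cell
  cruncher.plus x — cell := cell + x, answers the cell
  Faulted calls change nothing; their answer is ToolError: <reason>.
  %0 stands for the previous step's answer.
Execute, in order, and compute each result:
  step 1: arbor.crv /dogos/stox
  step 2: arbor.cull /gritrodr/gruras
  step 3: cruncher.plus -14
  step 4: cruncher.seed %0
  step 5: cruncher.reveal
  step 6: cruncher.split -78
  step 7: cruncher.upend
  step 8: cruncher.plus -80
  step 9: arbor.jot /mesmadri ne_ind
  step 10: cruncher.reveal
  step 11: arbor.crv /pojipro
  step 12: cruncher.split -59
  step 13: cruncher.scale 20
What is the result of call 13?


>>> arbor.crv p: /dogos/stox
  ok
>>> arbor.cull p: /gritrodr/gruras
  ok
>>> cruncher.plus x: -14
  -14
>>> cruncher.seed x: %0
  -14
>>> cruncher.reveal
  -14
>>> cruncher.split x: -78
  7/39
>>> cruncher.upend
  39/7
>>> cruncher.plus x: -80
  -521/7
>>> arbor.jot p: /mesmadri c: ne_ind
  created
>>> cruncher.reveal
  -521/7
>>> arbor.crv p: /pojipro
  ok
>>> cruncher.split x: -59
  521/413
>>> cruncher.scale x: 20
  10420/413

Answer: 10420/413


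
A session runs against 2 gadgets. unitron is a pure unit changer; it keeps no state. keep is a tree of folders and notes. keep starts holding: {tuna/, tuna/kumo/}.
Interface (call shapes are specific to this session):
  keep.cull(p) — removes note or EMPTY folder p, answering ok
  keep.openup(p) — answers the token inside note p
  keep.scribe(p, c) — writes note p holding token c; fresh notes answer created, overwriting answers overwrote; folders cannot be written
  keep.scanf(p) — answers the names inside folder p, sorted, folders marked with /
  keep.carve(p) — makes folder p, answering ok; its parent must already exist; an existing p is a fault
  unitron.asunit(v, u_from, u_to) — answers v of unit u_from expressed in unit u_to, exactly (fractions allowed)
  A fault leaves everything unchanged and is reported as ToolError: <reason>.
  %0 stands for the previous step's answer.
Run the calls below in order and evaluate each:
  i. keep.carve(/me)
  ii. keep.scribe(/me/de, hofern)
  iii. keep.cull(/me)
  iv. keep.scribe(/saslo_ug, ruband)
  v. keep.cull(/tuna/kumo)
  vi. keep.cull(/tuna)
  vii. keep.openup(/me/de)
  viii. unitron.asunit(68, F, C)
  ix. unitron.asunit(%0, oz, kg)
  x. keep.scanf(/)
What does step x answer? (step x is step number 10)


Step: carve[/me]
Result: ok
Step: scribe[/me/de; hofern]
Result: created
Step: cull[/me]
Result: ToolError: not empty
Step: scribe[/saslo_ug; ruband]
Result: created
Step: cull[/tuna/kumo]
Result: ok
Step: cull[/tuna]
Result: ok
Step: openup[/me/de]
Result: hofern
Step: asunit[68; F; C]
Result: 20
Step: asunit[%0; oz; kg]
Result: 45359237/80000000
Step: scanf[/]
Result: [me/, saslo_ug]

Answer: [me/, saslo_ug]


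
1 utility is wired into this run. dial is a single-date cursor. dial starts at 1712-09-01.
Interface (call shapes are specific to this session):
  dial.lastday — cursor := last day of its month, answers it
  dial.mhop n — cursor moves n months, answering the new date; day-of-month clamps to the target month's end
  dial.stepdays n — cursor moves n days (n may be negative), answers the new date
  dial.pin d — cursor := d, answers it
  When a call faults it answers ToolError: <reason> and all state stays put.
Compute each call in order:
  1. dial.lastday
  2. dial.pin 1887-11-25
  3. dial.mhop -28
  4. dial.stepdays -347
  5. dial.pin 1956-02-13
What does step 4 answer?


Answer: 1884-08-12

Derivation:
>>> dial.lastday
:: 1712-09-30
>>> dial.pin 1887-11-25
:: 1887-11-25
>>> dial.mhop -28
:: 1885-07-25
>>> dial.stepdays -347
:: 1884-08-12
>>> dial.pin 1956-02-13
:: 1956-02-13


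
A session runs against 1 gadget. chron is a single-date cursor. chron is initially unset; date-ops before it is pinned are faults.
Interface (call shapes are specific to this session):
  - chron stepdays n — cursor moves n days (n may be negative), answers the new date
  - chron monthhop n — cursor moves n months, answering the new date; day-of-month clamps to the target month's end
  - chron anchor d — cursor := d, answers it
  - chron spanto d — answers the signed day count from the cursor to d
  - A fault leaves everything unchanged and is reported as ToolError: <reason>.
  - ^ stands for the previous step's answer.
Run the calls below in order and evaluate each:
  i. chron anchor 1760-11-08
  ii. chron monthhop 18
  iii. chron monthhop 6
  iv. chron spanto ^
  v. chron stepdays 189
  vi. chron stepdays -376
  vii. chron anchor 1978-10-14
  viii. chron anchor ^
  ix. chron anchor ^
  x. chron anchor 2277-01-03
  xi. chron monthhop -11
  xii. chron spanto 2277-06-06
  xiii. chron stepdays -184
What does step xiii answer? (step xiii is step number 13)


Answer: 2275-08-03

Derivation:
CALL chron anchor[d=1760-11-08]
RET  1760-11-08
CALL chron monthhop[n=18]
RET  1762-05-08
CALL chron monthhop[n=6]
RET  1762-11-08
CALL chron spanto[d=^]
RET  0
CALL chron stepdays[n=189]
RET  1763-05-16
CALL chron stepdays[n=-376]
RET  1762-05-05
CALL chron anchor[d=1978-10-14]
RET  1978-10-14
CALL chron anchor[d=^]
RET  1978-10-14
CALL chron anchor[d=^]
RET  1978-10-14
CALL chron anchor[d=2277-01-03]
RET  2277-01-03
CALL chron monthhop[n=-11]
RET  2276-02-03
CALL chron spanto[d=2277-06-06]
RET  489
CALL chron stepdays[n=-184]
RET  2275-08-03


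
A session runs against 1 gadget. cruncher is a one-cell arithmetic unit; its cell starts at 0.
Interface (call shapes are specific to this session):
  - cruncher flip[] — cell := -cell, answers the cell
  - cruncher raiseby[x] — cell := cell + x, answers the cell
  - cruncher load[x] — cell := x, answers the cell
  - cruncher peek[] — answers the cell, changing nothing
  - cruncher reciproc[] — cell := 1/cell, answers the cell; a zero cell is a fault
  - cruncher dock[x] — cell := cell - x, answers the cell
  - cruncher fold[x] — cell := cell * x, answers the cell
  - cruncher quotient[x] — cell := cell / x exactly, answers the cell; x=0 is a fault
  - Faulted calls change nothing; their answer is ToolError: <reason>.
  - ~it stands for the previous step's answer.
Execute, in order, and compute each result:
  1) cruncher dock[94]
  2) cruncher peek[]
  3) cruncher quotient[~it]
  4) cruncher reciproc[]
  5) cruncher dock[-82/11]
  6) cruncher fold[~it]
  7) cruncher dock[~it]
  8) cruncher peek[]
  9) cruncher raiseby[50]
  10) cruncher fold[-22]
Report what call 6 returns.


! 1. cruncher dock(94) => -94
! 2. cruncher peek() => -94
! 3. cruncher quotient(~it) => 1
! 4. cruncher reciproc() => 1
! 5. cruncher dock(-82/11) => 93/11
! 6. cruncher fold(~it) => 8649/121
! 7. cruncher dock(~it) => 0
! 8. cruncher peek() => 0
! 9. cruncher raiseby(50) => 50
! 10. cruncher fold(-22) => -1100

Answer: 8649/121


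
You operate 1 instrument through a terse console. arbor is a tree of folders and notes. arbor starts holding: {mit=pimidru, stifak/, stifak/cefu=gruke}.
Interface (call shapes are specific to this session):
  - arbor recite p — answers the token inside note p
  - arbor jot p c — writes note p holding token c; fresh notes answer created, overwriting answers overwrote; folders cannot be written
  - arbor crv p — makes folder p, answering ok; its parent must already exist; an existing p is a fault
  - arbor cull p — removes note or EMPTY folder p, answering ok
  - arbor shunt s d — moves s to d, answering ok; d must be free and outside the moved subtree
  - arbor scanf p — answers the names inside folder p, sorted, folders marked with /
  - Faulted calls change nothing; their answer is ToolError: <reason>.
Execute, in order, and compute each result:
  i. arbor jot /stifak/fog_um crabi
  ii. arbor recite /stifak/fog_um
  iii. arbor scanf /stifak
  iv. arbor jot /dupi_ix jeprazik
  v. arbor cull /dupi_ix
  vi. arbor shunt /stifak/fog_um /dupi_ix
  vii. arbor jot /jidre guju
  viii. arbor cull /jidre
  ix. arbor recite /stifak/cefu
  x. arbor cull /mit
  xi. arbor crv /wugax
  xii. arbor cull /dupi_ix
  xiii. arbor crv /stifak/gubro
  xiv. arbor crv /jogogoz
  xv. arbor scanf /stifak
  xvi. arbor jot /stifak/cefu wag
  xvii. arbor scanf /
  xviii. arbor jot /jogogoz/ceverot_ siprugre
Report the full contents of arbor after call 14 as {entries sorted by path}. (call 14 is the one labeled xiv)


Answer: {jogogoz/, stifak/, stifak/cefu=gruke, stifak/gubro/, wugax/}

Derivation:
Act: arbor jot[p→/stifak/fog_um; c→crabi]
Obs: created
Act: arbor recite[p→/stifak/fog_um]
Obs: crabi
Act: arbor scanf[p→/stifak]
Obs: [cefu, fog_um]
Act: arbor jot[p→/dupi_ix; c→jeprazik]
Obs: created
Act: arbor cull[p→/dupi_ix]
Obs: ok
Act: arbor shunt[s→/stifak/fog_um; d→/dupi_ix]
Obs: ok
Act: arbor jot[p→/jidre; c→guju]
Obs: created
Act: arbor cull[p→/jidre]
Obs: ok
Act: arbor recite[p→/stifak/cefu]
Obs: gruke
Act: arbor cull[p→/mit]
Obs: ok
Act: arbor crv[p→/wugax]
Obs: ok
Act: arbor cull[p→/dupi_ix]
Obs: ok
Act: arbor crv[p→/stifak/gubro]
Obs: ok
Act: arbor crv[p→/jogogoz]
Obs: ok
Act: arbor scanf[p→/stifak]
Obs: [cefu, gubro/]
Act: arbor jot[p→/stifak/cefu; c→wag]
Obs: overwrote
Act: arbor scanf[p→/]
Obs: [jogogoz/, stifak/, wugax/]
Act: arbor jot[p→/jogogoz/ceverot_; c→siprugre]
Obs: created


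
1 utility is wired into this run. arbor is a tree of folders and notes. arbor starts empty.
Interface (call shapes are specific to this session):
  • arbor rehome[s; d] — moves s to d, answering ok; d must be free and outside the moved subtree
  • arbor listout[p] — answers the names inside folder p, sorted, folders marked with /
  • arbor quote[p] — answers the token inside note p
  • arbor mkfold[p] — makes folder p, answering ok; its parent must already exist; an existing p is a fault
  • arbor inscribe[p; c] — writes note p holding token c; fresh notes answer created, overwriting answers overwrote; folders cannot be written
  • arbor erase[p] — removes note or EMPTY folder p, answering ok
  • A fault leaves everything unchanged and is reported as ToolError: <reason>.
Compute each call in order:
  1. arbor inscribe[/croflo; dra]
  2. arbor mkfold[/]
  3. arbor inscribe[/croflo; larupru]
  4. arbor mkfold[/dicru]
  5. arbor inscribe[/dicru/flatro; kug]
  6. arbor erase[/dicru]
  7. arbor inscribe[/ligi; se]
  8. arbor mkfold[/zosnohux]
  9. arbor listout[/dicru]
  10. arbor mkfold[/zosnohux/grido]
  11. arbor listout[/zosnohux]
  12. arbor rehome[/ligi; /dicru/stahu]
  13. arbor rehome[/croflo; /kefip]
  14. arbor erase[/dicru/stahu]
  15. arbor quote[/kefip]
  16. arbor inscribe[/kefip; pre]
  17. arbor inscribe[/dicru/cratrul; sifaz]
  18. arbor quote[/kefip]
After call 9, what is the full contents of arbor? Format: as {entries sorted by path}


Now I run arbor inscribe with /croflo, dra, and observe created.
I use arbor mkfold with /, → ToolError: exists.
I invoke arbor inscribe with /croflo, larupru: overwrote.
Then arbor mkfold with /dicru, → ok.
I try arbor inscribe with /dicru/flatro, kug, → created.
I run arbor erase with /dicru, and get ToolError: not empty.
Using arbor inscribe with /ligi, se: created.
I use arbor mkfold with /zosnohux, and observe ok.
I run arbor listout with /dicru, giving [flatro].
I use arbor mkfold with /zosnohux/grido, yielding ok.
Using arbor listout with /zosnohux, and observe [grido/].
Now I run arbor rehome with /ligi, /dicru/stahu, yielding ok.
Then arbor rehome with /croflo, /kefip, — result: ok.
Then arbor erase with /dicru/stahu, — result: ok.
I try arbor quote with /kefip, yielding larupru.
Using arbor inscribe with /kefip, pre, — result: overwrote.
I call arbor inscribe with /dicru/cratrul, sifaz, and get created.
I call arbor quote with /kefip, and observe pre.

Answer: {croflo=larupru, dicru/, dicru/flatro=kug, ligi=se, zosnohux/}


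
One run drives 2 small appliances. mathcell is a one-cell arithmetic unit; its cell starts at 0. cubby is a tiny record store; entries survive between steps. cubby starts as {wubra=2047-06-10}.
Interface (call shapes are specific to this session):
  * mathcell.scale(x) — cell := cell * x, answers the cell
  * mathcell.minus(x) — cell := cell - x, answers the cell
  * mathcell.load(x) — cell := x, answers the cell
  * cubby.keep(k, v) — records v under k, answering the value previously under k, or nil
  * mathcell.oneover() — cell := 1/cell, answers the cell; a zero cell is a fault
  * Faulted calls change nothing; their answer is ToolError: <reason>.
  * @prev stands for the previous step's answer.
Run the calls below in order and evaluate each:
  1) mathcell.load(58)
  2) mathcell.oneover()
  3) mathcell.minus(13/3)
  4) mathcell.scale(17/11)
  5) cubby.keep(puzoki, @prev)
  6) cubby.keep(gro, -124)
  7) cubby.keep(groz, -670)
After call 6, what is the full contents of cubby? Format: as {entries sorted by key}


Answer: {gro=-124, puzoki=-12767/1914, wubra=2047-06-10}

Derivation:
// mathcell.load(x→58) -> 58
// mathcell.oneover() -> 1/58
// mathcell.minus(x→13/3) -> -751/174
// mathcell.scale(x→17/11) -> -12767/1914
// cubby.keep(k→puzoki, v→@prev) -> nil
// cubby.keep(k→gro, v→-124) -> nil
// cubby.keep(k→groz, v→-670) -> nil
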